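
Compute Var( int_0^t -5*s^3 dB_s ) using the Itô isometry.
Var = 25*t^7/7

The Itô integral of a deterministic integrand f(s) has mean 0 because each increment f(s) * (B_{s+ds} - B_s) has mean 0. By the Itô isometry:
  Var( int_0^t f(s) dB_s ) = E[ (int_0^t f(s) dB_s)^2 ] = int_0^t f(s)^2 ds.
Here f(s) = -5*s^3, so f(s)^2 = 25*s^6. Integrate:
  int_0^t (25*s^6) ds = 25*t^7/7.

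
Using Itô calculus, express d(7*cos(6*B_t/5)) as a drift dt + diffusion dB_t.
d(7*cos(6*B_t/5)) = (-126*cos(6*B_t/5)/25) dt + (-42*sin(6*B_t/5)/5) dB_t

Itô's formula for f(B_t) gives d f(B_t) = f'(B_t) dB_t + (1/2) f''(B_t) dt. Compute derivatives of f(x) = 7*cos(6*x/5):
  f'(x)  = -42*sin(6*x/5)/5
  f''(x) = -252*cos(6*x/5)/25
Substitute x = B_t and multiply the f'' term by 1/2:
  drift     = (1/2) * (-252*cos(6*x/5)/25) evaluated at B_t = -126*cos(6*B_t/5)/25
  diffusion = (-42*sin(6*x/5)/5) evaluated at B_t = -42*sin(6*B_t/5)/5
Therefore d(7*cos(6*B_t/5)) = (-126*cos(6*B_t/5)/25) dt + (-42*sin(6*B_t/5)/5) dB_t.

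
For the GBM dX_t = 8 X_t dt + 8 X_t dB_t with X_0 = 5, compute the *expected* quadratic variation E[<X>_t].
E[<X>_t] = 20*exp(80*t) - 20

<X>_t = int_0^t (8 * X_s)^2 ds. Taking expectation inside the integral: E[<X>_t] = 8^2 * int_0^t E[X_s^2] ds. For GBM, E[X_s^2] = x_0^2 * exp((2 mu + sigma^2) s). Integrating:
  E[<X>_t] = 8^2 * 5^2 * (exp((2*8 + 8^2) t) - 1) / (2*8 + 8^2)
           = 8^2 * 5^2 * (exp(80 t) - 1) / 80 = 20*exp(80*t) - 20.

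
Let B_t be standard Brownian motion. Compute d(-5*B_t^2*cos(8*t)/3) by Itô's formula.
d(-5*B_t^2*cos(8*t)/3) = (40*B_t^2*sin(8*t)/3 - 5*cos(8*t)/3) dt + (-10*B_t*cos(8*t)/3) dB_t

Itô's formula for f(t, x): d f(t, B_t) = (f_t + (1/2) f_xx) dt + f_x dB_t. Compute partials of f(t, x) = -5*x^2*cos(8*t)/3:
  f_t(t,x)  = 40*x^2*sin(8*t)/3
  f_x(t,x)  = -10*x*cos(8*t)/3
  f_xx(t,x) = -10*cos(8*t)/3
Assemble drift = f_t + (1/2) f_xx = 40*x^2*sin(8*t)/3 - 5*cos(8*t)/3 and diffusion = f_x = -10*x*cos(8*t)/3. Substituting x = B_t:
  d(-5*B_t^2*cos(8*t)/3) = (40*B_t^2*sin(8*t)/3 - 5*cos(8*t)/3) dt + (-10*B_t*cos(8*t)/3) dB_t.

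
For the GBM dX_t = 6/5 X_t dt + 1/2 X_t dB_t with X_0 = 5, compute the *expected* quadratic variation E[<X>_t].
E[<X>_t] = 125*exp(53*t/20)/53 - 125/53

<X>_t = int_0^t ((1/2) * X_s)^2 ds. Taking expectation inside the integral: E[<X>_t] = (1/2)^2 * int_0^t E[X_s^2] ds. For GBM, E[X_s^2] = x_0^2 * exp((2 mu + sigma^2) s). Integrating:
  E[<X>_t] = (1/2)^2 * 5^2 * (exp((2*(6/5) + (1/2)^2) t) - 1) / (2*(6/5) + (1/2)^2)
           = (1/2)^2 * 5^2 * (exp((53/20) t) - 1) / (53/20) = 125*exp(53*t/20)/53 - 125/53.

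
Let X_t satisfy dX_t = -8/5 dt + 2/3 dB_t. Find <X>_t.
<X>_t = 4*t/9

For an Itô process dX_t = a(t) dt + b(t) dB_t, the quadratic variation is <X>_t = int_0^t b(s)^2 ds (the drift term does not contribute). Here b(s) = 2/3, so
  b(s)^2 = 4/9.
Integrating from 0 to t:
  <X>_t = int_0^t (4/9) ds = 4*t/9.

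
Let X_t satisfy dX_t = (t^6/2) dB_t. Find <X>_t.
<X>_t = t^13/52

For an Itô process dX_t = a(t) dt + b(t) dB_t, the quadratic variation is <X>_t = int_0^t b(s)^2 ds (the drift term does not contribute). Here b(s) = s^6/2, so
  b(s)^2 = s^12/4.
Integrating from 0 to t:
  <X>_t = int_0^t (s^12/4) ds = t^13/52.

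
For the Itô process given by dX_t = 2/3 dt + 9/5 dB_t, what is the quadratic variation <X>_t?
<X>_t = 81*t/25

For an Itô process dX_t = a(t) dt + b(t) dB_t, the quadratic variation is <X>_t = int_0^t b(s)^2 ds (the drift term does not contribute). Here b(s) = 9/5, so
  b(s)^2 = 81/25.
Integrating from 0 to t:
  <X>_t = int_0^t (81/25) ds = 81*t/25.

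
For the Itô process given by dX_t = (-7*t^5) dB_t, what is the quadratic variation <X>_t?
<X>_t = 49*t^11/11

For an Itô process dX_t = a(t) dt + b(t) dB_t, the quadratic variation is <X>_t = int_0^t b(s)^2 ds (the drift term does not contribute). Here b(s) = -7*s^5, so
  b(s)^2 = 49*s^10.
Integrating from 0 to t:
  <X>_t = int_0^t (49*s^10) ds = 49*t^11/11.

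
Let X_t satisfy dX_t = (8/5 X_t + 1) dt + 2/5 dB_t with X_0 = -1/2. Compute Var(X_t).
Var(X_t) = exp(16*t/5)/20 - 1/20

The variance V(t) = Var(X_t) satisfies V'(t) = 2 a V(t) + c^2 with V(0) = 0 (drift coefficient is linear in X, diffusion is constant). With a = 8/5, c = 2/5, the solution is
  V(t) = (c^2 / (2 a)) * (exp(2 a t) - 1)
       = ((2/5)^2 / (2*(8/5))) * (exp((16/5) t) - 1)
       = exp(16*t/5)/20 - 1/20.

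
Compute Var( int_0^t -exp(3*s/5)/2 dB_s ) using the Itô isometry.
Var = 5*exp(6*t/5)/24 - 5/24

The Itô integral of a deterministic integrand f(s) has mean 0 because each increment f(s) * (B_{s+ds} - B_s) has mean 0. By the Itô isometry:
  Var( int_0^t f(s) dB_s ) = E[ (int_0^t f(s) dB_s)^2 ] = int_0^t f(s)^2 ds.
Here f(s) = -exp(3*s/5)/2, so f(s)^2 = exp(6*s/5)/4. Integrate:
  int_0^t (exp(6*s/5)/4) ds = 5*exp(6*t/5)/24 - 5/24.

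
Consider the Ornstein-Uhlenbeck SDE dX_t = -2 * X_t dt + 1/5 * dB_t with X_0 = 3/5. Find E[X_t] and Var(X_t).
E[X_t] = 3*exp(-2*t)/5; Var(X_t) = 1/100 - exp(-4*t)/100

The OU SDE dX = -theta X dt + sigma dB admits the integrating factor exp(theta t): d(exp(theta t) X_t) = sigma exp(theta t) dB_t. Integrating from 0 to t:
  X_t = x_0 * exp(-theta t) + sigma * int_0^t exp(-theta (t-s)) dB_s.
The Itô integral has mean 0 and (by the Itô isometry) variance sigma^2 * int_0^t exp(-2 theta (t - s)) ds = sigma^2 * (1 - exp(-2 theta t)) / (2 theta).
With theta = 2, sigma = 1/5, x_0 = 3/5:
  E[X_t] = 3/5 * exp(-2 t) = 3*exp(-2*t)/5
  Var(X_t) = (1/5)^2 * (1 - exp(-2*2 t)) / (2 * 2) = 1/100 - exp(-4*t)/100.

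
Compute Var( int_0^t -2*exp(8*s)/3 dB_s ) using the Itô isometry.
Var = exp(16*t)/36 - 1/36

The Itô integral of a deterministic integrand f(s) has mean 0 because each increment f(s) * (B_{s+ds} - B_s) has mean 0. By the Itô isometry:
  Var( int_0^t f(s) dB_s ) = E[ (int_0^t f(s) dB_s)^2 ] = int_0^t f(s)^2 ds.
Here f(s) = -2*exp(8*s)/3, so f(s)^2 = 4*exp(16*s)/9. Integrate:
  int_0^t (4*exp(16*s)/9) ds = exp(16*t)/36 - 1/36.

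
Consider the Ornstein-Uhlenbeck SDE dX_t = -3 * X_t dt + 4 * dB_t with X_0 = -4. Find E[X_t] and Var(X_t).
E[X_t] = -4*exp(-3*t); Var(X_t) = 8/3 - 8*exp(-6*t)/3

The OU SDE dX = -theta X dt + sigma dB admits the integrating factor exp(theta t): d(exp(theta t) X_t) = sigma exp(theta t) dB_t. Integrating from 0 to t:
  X_t = x_0 * exp(-theta t) + sigma * int_0^t exp(-theta (t-s)) dB_s.
The Itô integral has mean 0 and (by the Itô isometry) variance sigma^2 * int_0^t exp(-2 theta (t - s)) ds = sigma^2 * (1 - exp(-2 theta t)) / (2 theta).
With theta = 3, sigma = 4, x_0 = -4:
  E[X_t] = -4 * exp(-3 t) = -4*exp(-3*t)
  Var(X_t) = (4)^2 * (1 - exp(-2*3 t)) / (2 * 3) = 8/3 - 8*exp(-6*t)/3.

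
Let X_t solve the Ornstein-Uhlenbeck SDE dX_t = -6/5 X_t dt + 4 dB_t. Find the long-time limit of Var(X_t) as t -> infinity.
lim Var(X_t) = 20/3

The OU SDE dX = -theta X dt + sigma dB admits the integrating factor exp(theta t): d(exp(theta t) X_t) = sigma exp(theta t) dB_t. Integrating from 0 to t gives X_t = x_0 * exp(-theta t) + sigma * int_0^t exp(-theta (t-s)) dB_s for any initial x_0. The Itô integral has variance (by the Itô isometry) sigma^2 * int_0^t exp(-2 theta (t - s)) ds = sigma^2 * (1 - exp(-2 theta t)) / (2 theta), independent of x_0.
With theta = 6/5, sigma = 4:
  Var(X_t) = (4)^2 * (1 - exp(-2*6/5 t)) / (2 * 6/5) = 20/3 - 20*exp(-12*t/5)/3.
As t -> infinity, exp(-2*6/5 t) -> 0, so the stationary variance is sigma^2 / (2 theta) = 20/3.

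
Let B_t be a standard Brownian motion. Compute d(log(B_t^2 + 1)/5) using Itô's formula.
d(log(B_t^2 + 1)/5) = ((1 - B_t^2)/(5*(B_t^2 + 1)^2)) dt + (2*B_t/(5*(B_t^2 + 1))) dB_t

Itô's formula for f(B_t) gives d f(B_t) = f'(B_t) dB_t + (1/2) f''(B_t) dt. Compute derivatives of f(x) = log(x^2 + 1)/5:
  f'(x)  = 2*x/(5*(x^2 + 1))
  f''(x) = 2*(1 - x^2)/(5*(x^2 + 1)^2)
Substitute x = B_t and multiply the f'' term by 1/2:
  drift     = (1/2) * (2*(1 - x^2)/(5*(x^2 + 1)^2)) evaluated at B_t = (1 - B_t^2)/(5*(B_t^2 + 1)^2)
  diffusion = (2*x/(5*(x^2 + 1))) evaluated at B_t = 2*B_t/(5*(B_t^2 + 1))
Therefore d(log(B_t^2 + 1)/5) = ((1 - B_t^2)/(5*(B_t^2 + 1)^2)) dt + (2*B_t/(5*(B_t^2 + 1))) dB_t.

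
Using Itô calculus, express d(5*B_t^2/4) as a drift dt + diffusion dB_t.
d(5*B_t^2/4) = (5/4) dt + (5*B_t/2) dB_t

Itô's formula for f(B_t) gives d f(B_t) = f'(B_t) dB_t + (1/2) f''(B_t) dt. Compute derivatives of f(x) = 5*x^2/4:
  f'(x)  = 5*x/2
  f''(x) = 5/2
Substitute x = B_t and multiply the f'' term by 1/2:
  drift     = (1/2) * (5/2) evaluated at B_t = 5/4
  diffusion = (5*x/2) evaluated at B_t = 5*B_t/2
Therefore d(5*B_t^2/4) = (5/4) dt + (5*B_t/2) dB_t.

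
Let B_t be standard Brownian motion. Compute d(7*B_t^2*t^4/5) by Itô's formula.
d(7*B_t^2*t^4/5) = (7*t^3*(4*B_t^2 + t)/5) dt + (14*B_t*t^4/5) dB_t

Itô's formula for f(t, x): d f(t, B_t) = (f_t + (1/2) f_xx) dt + f_x dB_t. Compute partials of f(t, x) = 7*t^4*x^2/5:
  f_t(t,x)  = 28*t^3*x^2/5
  f_x(t,x)  = 14*t^4*x/5
  f_xx(t,x) = 14*t^4/5
Assemble drift = f_t + (1/2) f_xx = 7*t^3*(t + 4*x^2)/5 and diffusion = f_x = 14*t^4*x/5. Substituting x = B_t:
  d(7*B_t^2*t^4/5) = (7*t^3*(4*B_t^2 + t)/5) dt + (14*B_t*t^4/5) dB_t.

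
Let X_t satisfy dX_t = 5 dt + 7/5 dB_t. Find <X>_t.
<X>_t = 49*t/25

For an Itô process dX_t = a(t) dt + b(t) dB_t, the quadratic variation is <X>_t = int_0^t b(s)^2 ds (the drift term does not contribute). Here b(s) = 7/5, so
  b(s)^2 = 49/25.
Integrating from 0 to t:
  <X>_t = int_0^t (49/25) ds = 49*t/25.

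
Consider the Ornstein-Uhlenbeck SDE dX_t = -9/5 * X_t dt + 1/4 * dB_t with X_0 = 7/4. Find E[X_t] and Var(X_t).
E[X_t] = 7*exp(-9*t/5)/4; Var(X_t) = 5/288 - 5*exp(-18*t/5)/288

The OU SDE dX = -theta X dt + sigma dB admits the integrating factor exp(theta t): d(exp(theta t) X_t) = sigma exp(theta t) dB_t. Integrating from 0 to t:
  X_t = x_0 * exp(-theta t) + sigma * int_0^t exp(-theta (t-s)) dB_s.
The Itô integral has mean 0 and (by the Itô isometry) variance sigma^2 * int_0^t exp(-2 theta (t - s)) ds = sigma^2 * (1 - exp(-2 theta t)) / (2 theta).
With theta = 9/5, sigma = 1/4, x_0 = 7/4:
  E[X_t] = 7/4 * exp(-9/5 t) = 7*exp(-9*t/5)/4
  Var(X_t) = (1/4)^2 * (1 - exp(-2*9/5 t)) / (2 * 9/5) = 5/288 - 5*exp(-18*t/5)/288.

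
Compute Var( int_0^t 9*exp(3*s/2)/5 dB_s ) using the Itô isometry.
Var = 27*exp(3*t)/25 - 27/25

The Itô integral of a deterministic integrand f(s) has mean 0 because each increment f(s) * (B_{s+ds} - B_s) has mean 0. By the Itô isometry:
  Var( int_0^t f(s) dB_s ) = E[ (int_0^t f(s) dB_s)^2 ] = int_0^t f(s)^2 ds.
Here f(s) = 9*exp(3*s/2)/5, so f(s)^2 = 81*exp(3*s)/25. Integrate:
  int_0^t (81*exp(3*s)/25) ds = 27*exp(3*t)/25 - 27/25.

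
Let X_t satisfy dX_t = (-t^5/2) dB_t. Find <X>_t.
<X>_t = t^11/44

For an Itô process dX_t = a(t) dt + b(t) dB_t, the quadratic variation is <X>_t = int_0^t b(s)^2 ds (the drift term does not contribute). Here b(s) = -s^5/2, so
  b(s)^2 = s^10/4.
Integrating from 0 to t:
  <X>_t = int_0^t (s^10/4) ds = t^11/44.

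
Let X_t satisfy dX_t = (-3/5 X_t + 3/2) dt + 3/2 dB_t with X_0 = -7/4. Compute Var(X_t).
Var(X_t) = 15/8 - 15*exp(-6*t/5)/8

The variance V(t) = Var(X_t) satisfies V'(t) = 2 a V(t) + c^2 with V(0) = 0 (drift coefficient is linear in X, diffusion is constant). With a = -3/5, c = 3/2, the solution is
  V(t) = (c^2 / (2 a)) * (exp(2 a t) - 1)
       = ((3/2)^2 / (2*(-3/5))) * (exp((-6/5) t) - 1)
       = 15/8 - 15*exp(-6*t/5)/8.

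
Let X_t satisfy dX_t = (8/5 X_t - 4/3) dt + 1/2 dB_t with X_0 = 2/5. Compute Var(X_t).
Var(X_t) = 5*exp(16*t/5)/64 - 5/64

The variance V(t) = Var(X_t) satisfies V'(t) = 2 a V(t) + c^2 with V(0) = 0 (drift coefficient is linear in X, diffusion is constant). With a = 8/5, c = 1/2, the solution is
  V(t) = (c^2 / (2 a)) * (exp(2 a t) - 1)
       = ((1/2)^2 / (2*(8/5))) * (exp((16/5) t) - 1)
       = 5*exp(16*t/5)/64 - 5/64.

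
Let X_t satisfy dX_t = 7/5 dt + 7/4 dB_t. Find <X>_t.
<X>_t = 49*t/16

For an Itô process dX_t = a(t) dt + b(t) dB_t, the quadratic variation is <X>_t = int_0^t b(s)^2 ds (the drift term does not contribute). Here b(s) = 7/4, so
  b(s)^2 = 49/16.
Integrating from 0 to t:
  <X>_t = int_0^t (49/16) ds = 49*t/16.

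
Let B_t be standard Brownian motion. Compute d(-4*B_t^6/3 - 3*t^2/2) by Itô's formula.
d(-4*B_t^6/3 - 3*t^2/2) = (-20*B_t^4 - 3*t) dt + (-8*B_t^5) dB_t

Itô's formula for f(t, x): d f(t, B_t) = (f_t + (1/2) f_xx) dt + f_x dB_t. Compute partials of f(t, x) = -3*t^2/2 - 4*x^6/3:
  f_t(t,x)  = -3*t
  f_x(t,x)  = -8*x^5
  f_xx(t,x) = -40*x^4
Assemble drift = f_t + (1/2) f_xx = -3*t - 20*x^4 and diffusion = f_x = -8*x^5. Substituting x = B_t:
  d(-4*B_t^6/3 - 3*t^2/2) = (-20*B_t^4 - 3*t) dt + (-8*B_t^5) dB_t.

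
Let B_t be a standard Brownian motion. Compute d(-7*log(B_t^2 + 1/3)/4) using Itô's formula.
d(-7*log(B_t^2 + 1/3)/4) = (21*(3*B_t^2 - 1)/(4*(3*B_t^2 + 1)^2)) dt + (-21*B_t/(6*B_t^2 + 2)) dB_t

Itô's formula for f(B_t) gives d f(B_t) = f'(B_t) dB_t + (1/2) f''(B_t) dt. Compute derivatives of f(x) = -7*log(x^2 + 1/3)/4:
  f'(x)  = -21*x/(6*x^2 + 2)
  f''(x) = 21*(3*x^2 - 1)/(2*(3*x^2 + 1)^2)
Substitute x = B_t and multiply the f'' term by 1/2:
  drift     = (1/2) * (21*(3*x^2 - 1)/(2*(3*x^2 + 1)^2)) evaluated at B_t = 21*(3*B_t^2 - 1)/(4*(3*B_t^2 + 1)^2)
  diffusion = (-21*x/(6*x^2 + 2)) evaluated at B_t = -21*B_t/(6*B_t^2 + 2)
Therefore d(-7*log(B_t^2 + 1/3)/4) = (21*(3*B_t^2 - 1)/(4*(3*B_t^2 + 1)^2)) dt + (-21*B_t/(6*B_t^2 + 2)) dB_t.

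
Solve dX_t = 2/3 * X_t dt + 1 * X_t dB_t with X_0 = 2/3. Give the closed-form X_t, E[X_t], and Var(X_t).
X_t = 2/3 * exp((1/6) t + (1) B_t); E[X_t] = 2*exp(2*t/3)/3; Var(X_t) = 4*(exp(t) - 1)*exp(4*t/3)/9

For GBM dX = mu X dt + sigma X dB with X_0 = x_0, apply Itô to Y = log X: dY = (mu - sigma^2/2) dt + sigma dB, so Y_t = log(x_0) + (mu - sigma^2/2) t + sigma B_t and hence X_t = x_0 * exp((mu - sigma^2/2) t + sigma B_t).
With mu = 2/3, sigma = 1, x_0 = 2/3, this gives:
  X_t = 2/3 * exp((1/6) * t + (1) * B_t).
Since sigma*B_t ~ Normal(0, sigma^2 t), E[exp(sigma*B_t)] = exp(sigma^2 t / 2); so E[X_t] = x_0 * exp((mu - sigma^2/2) t) * exp(sigma^2 t / 2) = x_0 * exp(mu t) = 2*exp(2*t/3)/3.
Var(X_t) = E[X_t^2] - (E[X_t])^2 = x_0^2 * exp(2 mu t) * (exp(sigma^2 t) - 1) = 4*(exp(t) - 1)*exp(4*t/3)/9.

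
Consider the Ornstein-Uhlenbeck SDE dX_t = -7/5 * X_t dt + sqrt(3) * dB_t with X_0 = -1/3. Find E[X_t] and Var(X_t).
E[X_t] = -exp(-7*t/5)/3; Var(X_t) = 15/14 - 15*exp(-14*t/5)/14

The OU SDE dX = -theta X dt + sigma dB admits the integrating factor exp(theta t): d(exp(theta t) X_t) = sigma exp(theta t) dB_t. Integrating from 0 to t:
  X_t = x_0 * exp(-theta t) + sigma * int_0^t exp(-theta (t-s)) dB_s.
The Itô integral has mean 0 and (by the Itô isometry) variance sigma^2 * int_0^t exp(-2 theta (t - s)) ds = sigma^2 * (1 - exp(-2 theta t)) / (2 theta).
With theta = 7/5, sigma = sqrt(3), x_0 = -1/3:
  E[X_t] = -1/3 * exp(-7/5 t) = -exp(-7*t/5)/3
  Var(X_t) = (sqrt(3))^2 * (1 - exp(-2*7/5 t)) / (2 * 7/5) = 15/14 - 15*exp(-14*t/5)/14.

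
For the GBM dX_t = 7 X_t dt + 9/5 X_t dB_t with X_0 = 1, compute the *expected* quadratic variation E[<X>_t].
E[<X>_t] = 81*exp(431*t/25)/431 - 81/431

<X>_t = int_0^t ((9/5) * X_s)^2 ds. Taking expectation inside the integral: E[<X>_t] = (9/5)^2 * int_0^t E[X_s^2] ds. For GBM, E[X_s^2] = x_0^2 * exp((2 mu + sigma^2) s). Integrating:
  E[<X>_t] = (9/5)^2 * 1^2 * (exp((2*7 + (9/5)^2) t) - 1) / (2*7 + (9/5)^2)
           = (9/5)^2 * 1^2 * (exp((431/25) t) - 1) / (431/25) = 81*exp(431*t/25)/431 - 81/431.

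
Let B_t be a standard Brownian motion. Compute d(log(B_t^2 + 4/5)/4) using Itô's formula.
d(log(B_t^2 + 4/5)/4) = (5*(4 - 5*B_t^2)/(4*(5*B_t^2 + 4)^2)) dt + (5*B_t/(2*(5*B_t^2 + 4))) dB_t

Itô's formula for f(B_t) gives d f(B_t) = f'(B_t) dB_t + (1/2) f''(B_t) dt. Compute derivatives of f(x) = log(x^2 + 4/5)/4:
  f'(x)  = 5*x/(2*(5*x^2 + 4))
  f''(x) = 5*(4 - 5*x^2)/(2*(5*x^2 + 4)^2)
Substitute x = B_t and multiply the f'' term by 1/2:
  drift     = (1/2) * (5*(4 - 5*x^2)/(2*(5*x^2 + 4)^2)) evaluated at B_t = 5*(4 - 5*B_t^2)/(4*(5*B_t^2 + 4)^2)
  diffusion = (5*x/(2*(5*x^2 + 4))) evaluated at B_t = 5*B_t/(2*(5*B_t^2 + 4))
Therefore d(log(B_t^2 + 4/5)/4) = (5*(4 - 5*B_t^2)/(4*(5*B_t^2 + 4)^2)) dt + (5*B_t/(2*(5*B_t^2 + 4))) dB_t.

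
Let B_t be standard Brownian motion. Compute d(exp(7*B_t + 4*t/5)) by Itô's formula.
d(exp(7*B_t + 4*t/5)) = (253*exp(7*B_t + 4*t/5)/10) dt + (7*exp(7*B_t + 4*t/5)) dB_t

Itô's formula for f(t, x): d f(t, B_t) = (f_t + (1/2) f_xx) dt + f_x dB_t. Compute partials of f(t, x) = exp(4*t/5 + 7*x):
  f_t(t,x)  = 4*exp(4*t/5 + 7*x)/5
  f_x(t,x)  = 7*exp(4*t/5 + 7*x)
  f_xx(t,x) = 49*exp(4*t/5 + 7*x)
Assemble drift = f_t + (1/2) f_xx = 253*exp(4*t/5 + 7*x)/10 and diffusion = f_x = 7*exp(4*t/5 + 7*x). Substituting x = B_t:
  d(exp(7*B_t + 4*t/5)) = (253*exp(7*B_t + 4*t/5)/10) dt + (7*exp(7*B_t + 4*t/5)) dB_t.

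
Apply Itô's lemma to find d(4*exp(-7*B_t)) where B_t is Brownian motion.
d(4*exp(-7*B_t)) = (98*exp(-7*B_t)) dt + (-28*exp(-7*B_t)) dB_t

Itô's formula for f(B_t) gives d f(B_t) = f'(B_t) dB_t + (1/2) f''(B_t) dt. Compute derivatives of f(x) = 4*exp(-7*x):
  f'(x)  = -28*exp(-7*x)
  f''(x) = 196*exp(-7*x)
Substitute x = B_t and multiply the f'' term by 1/2:
  drift     = (1/2) * (196*exp(-7*x)) evaluated at B_t = 98*exp(-7*B_t)
  diffusion = (-28*exp(-7*x)) evaluated at B_t = -28*exp(-7*B_t)
Therefore d(4*exp(-7*B_t)) = (98*exp(-7*B_t)) dt + (-28*exp(-7*B_t)) dB_t.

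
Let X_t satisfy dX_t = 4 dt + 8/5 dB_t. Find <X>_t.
<X>_t = 64*t/25

For an Itô process dX_t = a(t) dt + b(t) dB_t, the quadratic variation is <X>_t = int_0^t b(s)^2 ds (the drift term does not contribute). Here b(s) = 8/5, so
  b(s)^2 = 64/25.
Integrating from 0 to t:
  <X>_t = int_0^t (64/25) ds = 64*t/25.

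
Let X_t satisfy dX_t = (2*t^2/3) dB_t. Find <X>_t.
<X>_t = 4*t^5/45

For an Itô process dX_t = a(t) dt + b(t) dB_t, the quadratic variation is <X>_t = int_0^t b(s)^2 ds (the drift term does not contribute). Here b(s) = 2*s^2/3, so
  b(s)^2 = 4*s^4/9.
Integrating from 0 to t:
  <X>_t = int_0^t (4*s^4/9) ds = 4*t^5/45.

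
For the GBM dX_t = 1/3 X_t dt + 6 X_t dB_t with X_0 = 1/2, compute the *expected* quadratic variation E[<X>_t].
E[<X>_t] = 27*exp(110*t/3)/110 - 27/110

<X>_t = int_0^t (6 * X_s)^2 ds. Taking expectation inside the integral: E[<X>_t] = 6^2 * int_0^t E[X_s^2] ds. For GBM, E[X_s^2] = x_0^2 * exp((2 mu + sigma^2) s). Integrating:
  E[<X>_t] = 6^2 * (1/2)^2 * (exp((2*(1/3) + 6^2) t) - 1) / (2*(1/3) + 6^2)
           = 6^2 * (1/2)^2 * (exp((110/3) t) - 1) / (110/3) = 27*exp(110*t/3)/110 - 27/110.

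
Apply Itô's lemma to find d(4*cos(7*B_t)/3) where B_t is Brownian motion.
d(4*cos(7*B_t)/3) = (-98*cos(7*B_t)/3) dt + (-28*sin(7*B_t)/3) dB_t

Itô's formula for f(B_t) gives d f(B_t) = f'(B_t) dB_t + (1/2) f''(B_t) dt. Compute derivatives of f(x) = 4*cos(7*x)/3:
  f'(x)  = -28*sin(7*x)/3
  f''(x) = -196*cos(7*x)/3
Substitute x = B_t and multiply the f'' term by 1/2:
  drift     = (1/2) * (-196*cos(7*x)/3) evaluated at B_t = -98*cos(7*B_t)/3
  diffusion = (-28*sin(7*x)/3) evaluated at B_t = -28*sin(7*B_t)/3
Therefore d(4*cos(7*B_t)/3) = (-98*cos(7*B_t)/3) dt + (-28*sin(7*B_t)/3) dB_t.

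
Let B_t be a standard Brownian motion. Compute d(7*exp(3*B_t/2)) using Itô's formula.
d(7*exp(3*B_t/2)) = (63*exp(3*B_t/2)/8) dt + (21*exp(3*B_t/2)/2) dB_t

Itô's formula for f(B_t) gives d f(B_t) = f'(B_t) dB_t + (1/2) f''(B_t) dt. Compute derivatives of f(x) = 7*exp(3*x/2):
  f'(x)  = 21*exp(3*x/2)/2
  f''(x) = 63*exp(3*x/2)/4
Substitute x = B_t and multiply the f'' term by 1/2:
  drift     = (1/2) * (63*exp(3*x/2)/4) evaluated at B_t = 63*exp(3*B_t/2)/8
  diffusion = (21*exp(3*x/2)/2) evaluated at B_t = 21*exp(3*B_t/2)/2
Therefore d(7*exp(3*B_t/2)) = (63*exp(3*B_t/2)/8) dt + (21*exp(3*B_t/2)/2) dB_t.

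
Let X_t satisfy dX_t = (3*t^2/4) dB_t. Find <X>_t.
<X>_t = 9*t^5/80

For an Itô process dX_t = a(t) dt + b(t) dB_t, the quadratic variation is <X>_t = int_0^t b(s)^2 ds (the drift term does not contribute). Here b(s) = 3*s^2/4, so
  b(s)^2 = 9*s^4/16.
Integrating from 0 to t:
  <X>_t = int_0^t (9*s^4/16) ds = 9*t^5/80.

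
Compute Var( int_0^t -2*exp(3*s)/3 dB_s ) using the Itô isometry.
Var = 2*exp(6*t)/27 - 2/27

The Itô integral of a deterministic integrand f(s) has mean 0 because each increment f(s) * (B_{s+ds} - B_s) has mean 0. By the Itô isometry:
  Var( int_0^t f(s) dB_s ) = E[ (int_0^t f(s) dB_s)^2 ] = int_0^t f(s)^2 ds.
Here f(s) = -2*exp(3*s)/3, so f(s)^2 = 4*exp(6*s)/9. Integrate:
  int_0^t (4*exp(6*s)/9) ds = 2*exp(6*t)/27 - 2/27.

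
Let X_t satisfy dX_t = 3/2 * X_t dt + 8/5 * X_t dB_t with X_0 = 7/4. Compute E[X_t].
E[X_t] = 7*exp(3*t/2)/4

For GBM dX = mu X dt + sigma X dB with X_0 = x_0, apply Itô to Y = log X: dY = (mu - sigma^2/2) dt + sigma dB, so Y_t = log(x_0) + (mu - sigma^2/2) t + sigma B_t and hence X_t = x_0 * exp((mu - sigma^2/2) t + sigma B_t).
With mu = 3/2, sigma = 8/5, x_0 = 7/4, this gives:
  X_t = 7/4 * exp((11/50) * t + (8/5) * B_t).
Since sigma*B_t ~ Normal(0, sigma^2 t), E[exp(sigma*B_t)] = exp(sigma^2 t / 2); so E[X_t] = x_0 * exp((mu - sigma^2/2) t) * exp(sigma^2 t / 2) = x_0 * exp(mu t) = 7*exp(3*t/2)/4.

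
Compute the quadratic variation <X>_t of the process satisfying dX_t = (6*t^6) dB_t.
<X>_t = 36*t^13/13

For an Itô process dX_t = a(t) dt + b(t) dB_t, the quadratic variation is <X>_t = int_0^t b(s)^2 ds (the drift term does not contribute). Here b(s) = 6*s^6, so
  b(s)^2 = 36*s^12.
Integrating from 0 to t:
  <X>_t = int_0^t (36*s^12) ds = 36*t^13/13.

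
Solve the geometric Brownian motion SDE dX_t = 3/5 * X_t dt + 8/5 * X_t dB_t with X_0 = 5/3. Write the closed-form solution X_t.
X_t = 5/3 * exp((-17/25) * t + (8/5) * B_t)

For GBM dX = mu X dt + sigma X dB with X_0 = x_0, apply Itô to Y = log X: dY = (mu - sigma^2/2) dt + sigma dB, so Y_t = log(x_0) + (mu - sigma^2/2) t + sigma B_t and hence X_t = x_0 * exp((mu - sigma^2/2) t + sigma B_t).
With mu = 3/5, sigma = 8/5, x_0 = 5/3, this gives:
  X_t = 5/3 * exp((-17/25) * t + (8/5) * B_t).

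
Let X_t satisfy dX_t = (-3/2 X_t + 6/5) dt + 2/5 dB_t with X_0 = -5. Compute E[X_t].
E[X_t] = 4/5 - 29*exp(-3*t/2)/5

Taking expectations and using E[dB_t] = 0, the mean m(t) = E[X_t] satisfies the ODE m'(t) = a m(t) + b with m(0) = x_0. With a = -3/2, b = 6/5, x_0 = -5, the solution is
  m(t) = x_0 * exp(a t) + (b/a) * (exp(a t) - 1)
       = (-5) * exp((-3/2) t) + ((6/5)/(-3/2)) * (exp((-3/2) t) - 1)
       = 4/5 - 29*exp(-3*t/2)/5.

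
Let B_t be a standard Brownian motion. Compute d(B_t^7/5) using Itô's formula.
d(B_t^7/5) = (21*B_t^5/5) dt + (7*B_t^6/5) dB_t

Itô's formula for f(B_t) gives d f(B_t) = f'(B_t) dB_t + (1/2) f''(B_t) dt. Compute derivatives of f(x) = x^7/5:
  f'(x)  = 7*x^6/5
  f''(x) = 42*x^5/5
Substitute x = B_t and multiply the f'' term by 1/2:
  drift     = (1/2) * (42*x^5/5) evaluated at B_t = 21*B_t^5/5
  diffusion = (7*x^6/5) evaluated at B_t = 7*B_t^6/5
Therefore d(B_t^7/5) = (21*B_t^5/5) dt + (7*B_t^6/5) dB_t.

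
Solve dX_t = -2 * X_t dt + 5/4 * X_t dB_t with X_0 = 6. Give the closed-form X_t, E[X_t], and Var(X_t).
X_t = 6 * exp((-89/32) t + (5/4) B_t); E[X_t] = 6*exp(-2*t); Var(X_t) = (36*exp(25*t/16) - 36)*exp(-4*t)

For GBM dX = mu X dt + sigma X dB with X_0 = x_0, apply Itô to Y = log X: dY = (mu - sigma^2/2) dt + sigma dB, so Y_t = log(x_0) + (mu - sigma^2/2) t + sigma B_t and hence X_t = x_0 * exp((mu - sigma^2/2) t + sigma B_t).
With mu = -2, sigma = 5/4, x_0 = 6, this gives:
  X_t = 6 * exp((-89/32) * t + (5/4) * B_t).
Since sigma*B_t ~ Normal(0, sigma^2 t), E[exp(sigma*B_t)] = exp(sigma^2 t / 2); so E[X_t] = x_0 * exp((mu - sigma^2/2) t) * exp(sigma^2 t / 2) = x_0 * exp(mu t) = 6*exp(-2*t).
Var(X_t) = E[X_t^2] - (E[X_t])^2 = x_0^2 * exp(2 mu t) * (exp(sigma^2 t) - 1) = (36*exp(25*t/16) - 36)*exp(-4*t).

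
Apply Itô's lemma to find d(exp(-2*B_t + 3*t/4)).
d(exp(-2*B_t + 3*t/4)) = (11*exp(-2*B_t + 3*t/4)/4) dt + (-2*exp(-2*B_t + 3*t/4)) dB_t

Itô's formula for f(t, x): d f(t, B_t) = (f_t + (1/2) f_xx) dt + f_x dB_t. Compute partials of f(t, x) = exp(3*t/4 - 2*x):
  f_t(t,x)  = 3*exp(3*t/4 - 2*x)/4
  f_x(t,x)  = -2*exp(3*t/4 - 2*x)
  f_xx(t,x) = 4*exp(3*t/4 - 2*x)
Assemble drift = f_t + (1/2) f_xx = 11*exp(3*t/4 - 2*x)/4 and diffusion = f_x = -2*exp(3*t/4 - 2*x). Substituting x = B_t:
  d(exp(-2*B_t + 3*t/4)) = (11*exp(-2*B_t + 3*t/4)/4) dt + (-2*exp(-2*B_t + 3*t/4)) dB_t.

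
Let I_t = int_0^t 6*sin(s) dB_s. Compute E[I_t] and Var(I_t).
E[I_t] = 0; Var(I_t) = 18*t - 9*sin(2*t)

The Itô integral of a deterministic integrand f(s) has mean 0 because each increment f(s) * (B_{s+ds} - B_s) has mean 0. By the Itô isometry:
  Var( int_0^t f(s) dB_s ) = E[ (int_0^t f(s) dB_s)^2 ] = int_0^t f(s)^2 ds.
Here f(s) = 6*sin(s), so f(s)^2 = 36*sin(s)^2. Integrate:
  int_0^t (36*sin(s)^2) ds = 18*t - 9*sin(2*t).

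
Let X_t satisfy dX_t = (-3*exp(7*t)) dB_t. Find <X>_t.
<X>_t = 9*exp(14*t)/14 - 9/14

For an Itô process dX_t = a(t) dt + b(t) dB_t, the quadratic variation is <X>_t = int_0^t b(s)^2 ds (the drift term does not contribute). Here b(s) = -3*exp(7*s), so
  b(s)^2 = 9*exp(14*s).
Integrating from 0 to t:
  <X>_t = int_0^t (9*exp(14*s)) ds = 9*exp(14*t)/14 - 9/14.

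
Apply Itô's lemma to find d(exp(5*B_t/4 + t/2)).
d(exp(5*B_t/4 + t/2)) = (41*exp(5*B_t/4 + t/2)/32) dt + (5*exp(5*B_t/4 + t/2)/4) dB_t

Itô's formula for f(t, x): d f(t, B_t) = (f_t + (1/2) f_xx) dt + f_x dB_t. Compute partials of f(t, x) = exp(t/2 + 5*x/4):
  f_t(t,x)  = exp(t/2 + 5*x/4)/2
  f_x(t,x)  = 5*exp(t/2 + 5*x/4)/4
  f_xx(t,x) = 25*exp(t/2 + 5*x/4)/16
Assemble drift = f_t + (1/2) f_xx = 41*exp(t/2 + 5*x/4)/32 and diffusion = f_x = 5*exp(t/2 + 5*x/4)/4. Substituting x = B_t:
  d(exp(5*B_t/4 + t/2)) = (41*exp(5*B_t/4 + t/2)/32) dt + (5*exp(5*B_t/4 + t/2)/4) dB_t.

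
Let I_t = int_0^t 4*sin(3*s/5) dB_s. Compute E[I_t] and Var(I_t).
E[I_t] = 0; Var(I_t) = 8*t - 20*sin(6*t/5)/3

The Itô integral of a deterministic integrand f(s) has mean 0 because each increment f(s) * (B_{s+ds} - B_s) has mean 0. By the Itô isometry:
  Var( int_0^t f(s) dB_s ) = E[ (int_0^t f(s) dB_s)^2 ] = int_0^t f(s)^2 ds.
Here f(s) = 4*sin(3*s/5), so f(s)^2 = 16*sin(3*s/5)^2. Integrate:
  int_0^t (16*sin(3*s/5)^2) ds = 8*t - 20*sin(6*t/5)/3.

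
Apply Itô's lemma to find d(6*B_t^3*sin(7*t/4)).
d(6*B_t^3*sin(7*t/4)) = (21*B_t^3*cos(7*t/4)/2 + 18*B_t*sin(7*t/4)) dt + (18*B_t^2*sin(7*t/4)) dB_t

Itô's formula for f(t, x): d f(t, B_t) = (f_t + (1/2) f_xx) dt + f_x dB_t. Compute partials of f(t, x) = 6*x^3*sin(7*t/4):
  f_t(t,x)  = 21*x^3*cos(7*t/4)/2
  f_x(t,x)  = 18*x^2*sin(7*t/4)
  f_xx(t,x) = 36*x*sin(7*t/4)
Assemble drift = f_t + (1/2) f_xx = 21*x^3*cos(7*t/4)/2 + 18*x*sin(7*t/4) and diffusion = f_x = 18*x^2*sin(7*t/4). Substituting x = B_t:
  d(6*B_t^3*sin(7*t/4)) = (21*B_t^3*cos(7*t/4)/2 + 18*B_t*sin(7*t/4)) dt + (18*B_t^2*sin(7*t/4)) dB_t.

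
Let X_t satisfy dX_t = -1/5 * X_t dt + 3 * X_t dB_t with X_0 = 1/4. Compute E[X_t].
E[X_t] = exp(-t/5)/4

For GBM dX = mu X dt + sigma X dB with X_0 = x_0, apply Itô to Y = log X: dY = (mu - sigma^2/2) dt + sigma dB, so Y_t = log(x_0) + (mu - sigma^2/2) t + sigma B_t and hence X_t = x_0 * exp((mu - sigma^2/2) t + sigma B_t).
With mu = -1/5, sigma = 3, x_0 = 1/4, this gives:
  X_t = 1/4 * exp((-47/10) * t + (3) * B_t).
Since sigma*B_t ~ Normal(0, sigma^2 t), E[exp(sigma*B_t)] = exp(sigma^2 t / 2); so E[X_t] = x_0 * exp((mu - sigma^2/2) t) * exp(sigma^2 t / 2) = x_0 * exp(mu t) = exp(-t/5)/4.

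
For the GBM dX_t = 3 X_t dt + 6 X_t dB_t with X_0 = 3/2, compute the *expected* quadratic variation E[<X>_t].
E[<X>_t] = 27*exp(42*t)/14 - 27/14

<X>_t = int_0^t (6 * X_s)^2 ds. Taking expectation inside the integral: E[<X>_t] = 6^2 * int_0^t E[X_s^2] ds. For GBM, E[X_s^2] = x_0^2 * exp((2 mu + sigma^2) s). Integrating:
  E[<X>_t] = 6^2 * (3/2)^2 * (exp((2*3 + 6^2) t) - 1) / (2*3 + 6^2)
           = 6^2 * (3/2)^2 * (exp(42 t) - 1) / 42 = 27*exp(42*t)/14 - 27/14.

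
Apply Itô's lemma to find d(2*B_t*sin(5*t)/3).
d(2*B_t*sin(5*t)/3) = (10*B_t*cos(5*t)/3) dt + (2*sin(5*t)/3) dB_t

Itô's formula for f(t, x): d f(t, B_t) = (f_t + (1/2) f_xx) dt + f_x dB_t. Compute partials of f(t, x) = 2*x*sin(5*t)/3:
  f_t(t,x)  = 10*x*cos(5*t)/3
  f_x(t,x)  = 2*sin(5*t)/3
  f_xx(t,x) = 0
Assemble drift = f_t + (1/2) f_xx = 10*x*cos(5*t)/3 and diffusion = f_x = 2*sin(5*t)/3. Substituting x = B_t:
  d(2*B_t*sin(5*t)/3) = (10*B_t*cos(5*t)/3) dt + (2*sin(5*t)/3) dB_t.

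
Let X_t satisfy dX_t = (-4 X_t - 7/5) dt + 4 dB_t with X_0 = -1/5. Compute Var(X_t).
Var(X_t) = 2 - 2*exp(-8*t)

The variance V(t) = Var(X_t) satisfies V'(t) = 2 a V(t) + c^2 with V(0) = 0 (drift coefficient is linear in X, diffusion is constant). With a = -4, c = 4, the solution is
  V(t) = (c^2 / (2 a)) * (exp(2 a t) - 1)
       = (4^2 / (2*(-4))) * (exp((-8) t) - 1)
       = 2 - 2*exp(-8*t).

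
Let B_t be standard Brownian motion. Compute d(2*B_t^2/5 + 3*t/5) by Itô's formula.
d(2*B_t^2/5 + 3*t/5) = (1) dt + (4*B_t/5) dB_t

Itô's formula for f(t, x): d f(t, B_t) = (f_t + (1/2) f_xx) dt + f_x dB_t. Compute partials of f(t, x) = 3*t/5 + 2*x^2/5:
  f_t(t,x)  = 3/5
  f_x(t,x)  = 4*x/5
  f_xx(t,x) = 4/5
Assemble drift = f_t + (1/2) f_xx = 1 and diffusion = f_x = 4*x/5. Substituting x = B_t:
  d(2*B_t^2/5 + 3*t/5) = (1) dt + (4*B_t/5) dB_t.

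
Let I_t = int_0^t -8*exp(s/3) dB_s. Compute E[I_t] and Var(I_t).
E[I_t] = 0; Var(I_t) = 96*exp(2*t/3) - 96

The Itô integral of a deterministic integrand f(s) has mean 0 because each increment f(s) * (B_{s+ds} - B_s) has mean 0. By the Itô isometry:
  Var( int_0^t f(s) dB_s ) = E[ (int_0^t f(s) dB_s)^2 ] = int_0^t f(s)^2 ds.
Here f(s) = -8*exp(s/3), so f(s)^2 = 64*exp(2*s/3). Integrate:
  int_0^t (64*exp(2*s/3)) ds = 96*exp(2*t/3) - 96.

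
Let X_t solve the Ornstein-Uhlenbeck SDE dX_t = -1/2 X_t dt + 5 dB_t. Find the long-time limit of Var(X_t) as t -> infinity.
lim Var(X_t) = 25

The OU SDE dX = -theta X dt + sigma dB admits the integrating factor exp(theta t): d(exp(theta t) X_t) = sigma exp(theta t) dB_t. Integrating from 0 to t gives X_t = x_0 * exp(-theta t) + sigma * int_0^t exp(-theta (t-s)) dB_s for any initial x_0. The Itô integral has variance (by the Itô isometry) sigma^2 * int_0^t exp(-2 theta (t - s)) ds = sigma^2 * (1 - exp(-2 theta t)) / (2 theta), independent of x_0.
With theta = 1/2, sigma = 5:
  Var(X_t) = (5)^2 * (1 - exp(-2*1/2 t)) / (2 * 1/2) = 25 - 25*exp(-t).
As t -> infinity, exp(-2*1/2 t) -> 0, so the stationary variance is sigma^2 / (2 theta) = 25.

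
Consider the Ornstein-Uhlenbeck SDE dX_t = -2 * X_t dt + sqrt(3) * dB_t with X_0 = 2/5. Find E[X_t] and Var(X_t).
E[X_t] = 2*exp(-2*t)/5; Var(X_t) = 3/4 - 3*exp(-4*t)/4

The OU SDE dX = -theta X dt + sigma dB admits the integrating factor exp(theta t): d(exp(theta t) X_t) = sigma exp(theta t) dB_t. Integrating from 0 to t:
  X_t = x_0 * exp(-theta t) + sigma * int_0^t exp(-theta (t-s)) dB_s.
The Itô integral has mean 0 and (by the Itô isometry) variance sigma^2 * int_0^t exp(-2 theta (t - s)) ds = sigma^2 * (1 - exp(-2 theta t)) / (2 theta).
With theta = 2, sigma = sqrt(3), x_0 = 2/5:
  E[X_t] = 2/5 * exp(-2 t) = 2*exp(-2*t)/5
  Var(X_t) = (sqrt(3))^2 * (1 - exp(-2*2 t)) / (2 * 2) = 3/4 - 3*exp(-4*t)/4.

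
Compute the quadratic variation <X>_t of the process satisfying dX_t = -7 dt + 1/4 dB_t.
<X>_t = t/16

For an Itô process dX_t = a(t) dt + b(t) dB_t, the quadratic variation is <X>_t = int_0^t b(s)^2 ds (the drift term does not contribute). Here b(s) = 1/4, so
  b(s)^2 = 1/16.
Integrating from 0 to t:
  <X>_t = int_0^t (1/16) ds = t/16.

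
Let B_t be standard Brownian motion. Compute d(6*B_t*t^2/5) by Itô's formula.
d(6*B_t*t^2/5) = (12*B_t*t/5) dt + (6*t^2/5) dB_t

Itô's formula for f(t, x): d f(t, B_t) = (f_t + (1/2) f_xx) dt + f_x dB_t. Compute partials of f(t, x) = 6*t^2*x/5:
  f_t(t,x)  = 12*t*x/5
  f_x(t,x)  = 6*t^2/5
  f_xx(t,x) = 0
Assemble drift = f_t + (1/2) f_xx = 12*t*x/5 and diffusion = f_x = 6*t^2/5. Substituting x = B_t:
  d(6*B_t*t^2/5) = (12*B_t*t/5) dt + (6*t^2/5) dB_t.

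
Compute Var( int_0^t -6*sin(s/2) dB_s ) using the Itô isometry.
Var = 18*t - 18*sin(t)

The Itô integral of a deterministic integrand f(s) has mean 0 because each increment f(s) * (B_{s+ds} - B_s) has mean 0. By the Itô isometry:
  Var( int_0^t f(s) dB_s ) = E[ (int_0^t f(s) dB_s)^2 ] = int_0^t f(s)^2 ds.
Here f(s) = -6*sin(s/2), so f(s)^2 = 36*sin(s/2)^2. Integrate:
  int_0^t (36*sin(s/2)^2) ds = 18*t - 18*sin(t).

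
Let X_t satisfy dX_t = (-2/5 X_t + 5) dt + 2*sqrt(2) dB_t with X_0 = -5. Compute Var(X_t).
Var(X_t) = 10 - 10*exp(-4*t/5)

The variance V(t) = Var(X_t) satisfies V'(t) = 2 a V(t) + c^2 with V(0) = 0 (drift coefficient is linear in X, diffusion is constant). With a = -2/5, c = 2*sqrt(2), the solution is
  V(t) = (c^2 / (2 a)) * (exp(2 a t) - 1)
       = ((2*sqrt(2))^2 / (2*(-2/5))) * (exp((-4/5) t) - 1)
       = 10 - 10*exp(-4*t/5).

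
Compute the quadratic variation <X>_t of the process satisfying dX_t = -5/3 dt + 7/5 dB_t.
<X>_t = 49*t/25

For an Itô process dX_t = a(t) dt + b(t) dB_t, the quadratic variation is <X>_t = int_0^t b(s)^2 ds (the drift term does not contribute). Here b(s) = 7/5, so
  b(s)^2 = 49/25.
Integrating from 0 to t:
  <X>_t = int_0^t (49/25) ds = 49*t/25.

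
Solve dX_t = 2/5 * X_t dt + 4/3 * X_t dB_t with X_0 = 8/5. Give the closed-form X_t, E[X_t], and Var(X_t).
X_t = 8/5 * exp((-22/45) t + (4/3) B_t); E[X_t] = 8*exp(2*t/5)/5; Var(X_t) = 64*(exp(16*t/9) - 1)*exp(4*t/5)/25

For GBM dX = mu X dt + sigma X dB with X_0 = x_0, apply Itô to Y = log X: dY = (mu - sigma^2/2) dt + sigma dB, so Y_t = log(x_0) + (mu - sigma^2/2) t + sigma B_t and hence X_t = x_0 * exp((mu - sigma^2/2) t + sigma B_t).
With mu = 2/5, sigma = 4/3, x_0 = 8/5, this gives:
  X_t = 8/5 * exp((-22/45) * t + (4/3) * B_t).
Since sigma*B_t ~ Normal(0, sigma^2 t), E[exp(sigma*B_t)] = exp(sigma^2 t / 2); so E[X_t] = x_0 * exp((mu - sigma^2/2) t) * exp(sigma^2 t / 2) = x_0 * exp(mu t) = 8*exp(2*t/5)/5.
Var(X_t) = E[X_t^2] - (E[X_t])^2 = x_0^2 * exp(2 mu t) * (exp(sigma^2 t) - 1) = 64*(exp(16*t/9) - 1)*exp(4*t/5)/25.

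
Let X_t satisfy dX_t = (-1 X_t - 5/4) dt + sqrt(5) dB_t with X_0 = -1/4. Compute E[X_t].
E[X_t] = -5/4 + exp(-t)

Taking expectations and using E[dB_t] = 0, the mean m(t) = E[X_t] satisfies the ODE m'(t) = a m(t) + b with m(0) = x_0. With a = -1, b = -5/4, x_0 = -1/4, the solution is
  m(t) = x_0 * exp(a t) + (b/a) * (exp(a t) - 1)
       = (-1/4) * exp((-1) t) + ((-5/4)/(-1)) * (exp((-1) t) - 1)
       = -5/4 + exp(-t).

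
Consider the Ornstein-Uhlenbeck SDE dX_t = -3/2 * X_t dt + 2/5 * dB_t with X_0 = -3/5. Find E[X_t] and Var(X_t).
E[X_t] = -3*exp(-3*t/2)/5; Var(X_t) = 4/75 - 4*exp(-3*t)/75

The OU SDE dX = -theta X dt + sigma dB admits the integrating factor exp(theta t): d(exp(theta t) X_t) = sigma exp(theta t) dB_t. Integrating from 0 to t:
  X_t = x_0 * exp(-theta t) + sigma * int_0^t exp(-theta (t-s)) dB_s.
The Itô integral has mean 0 and (by the Itô isometry) variance sigma^2 * int_0^t exp(-2 theta (t - s)) ds = sigma^2 * (1 - exp(-2 theta t)) / (2 theta).
With theta = 3/2, sigma = 2/5, x_0 = -3/5:
  E[X_t] = -3/5 * exp(-3/2 t) = -3*exp(-3*t/2)/5
  Var(X_t) = (2/5)^2 * (1 - exp(-2*3/2 t)) / (2 * 3/2) = 4/75 - 4*exp(-3*t)/75.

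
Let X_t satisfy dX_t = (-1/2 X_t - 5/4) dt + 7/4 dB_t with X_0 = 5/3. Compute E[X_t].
E[X_t] = -5/2 + 25*exp(-t/2)/6

Taking expectations and using E[dB_t] = 0, the mean m(t) = E[X_t] satisfies the ODE m'(t) = a m(t) + b with m(0) = x_0. With a = -1/2, b = -5/4, x_0 = 5/3, the solution is
  m(t) = x_0 * exp(a t) + (b/a) * (exp(a t) - 1)
       = (5/3) * exp((-1/2) t) + ((-5/4)/(-1/2)) * (exp((-1/2) t) - 1)
       = -5/2 + 25*exp(-t/2)/6.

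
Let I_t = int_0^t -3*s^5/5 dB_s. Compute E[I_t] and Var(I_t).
E[I_t] = 0; Var(I_t) = 9*t^11/275

The Itô integral of a deterministic integrand f(s) has mean 0 because each increment f(s) * (B_{s+ds} - B_s) has mean 0. By the Itô isometry:
  Var( int_0^t f(s) dB_s ) = E[ (int_0^t f(s) dB_s)^2 ] = int_0^t f(s)^2 ds.
Here f(s) = -3*s^5/5, so f(s)^2 = 9*s^10/25. Integrate:
  int_0^t (9*s^10/25) ds = 9*t^11/275.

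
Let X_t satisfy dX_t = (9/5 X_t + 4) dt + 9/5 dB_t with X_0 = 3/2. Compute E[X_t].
E[X_t] = 67*exp(9*t/5)/18 - 20/9

Taking expectations and using E[dB_t] = 0, the mean m(t) = E[X_t] satisfies the ODE m'(t) = a m(t) + b with m(0) = x_0. With a = 9/5, b = 4, x_0 = 3/2, the solution is
  m(t) = x_0 * exp(a t) + (b/a) * (exp(a t) - 1)
       = (3/2) * exp((9/5) t) + (4/(9/5)) * (exp((9/5) t) - 1)
       = 67*exp(9*t/5)/18 - 20/9.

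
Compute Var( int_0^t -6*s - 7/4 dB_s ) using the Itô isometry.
Var = t*(192*t^2 + 168*t + 49)/16

The Itô integral of a deterministic integrand f(s) has mean 0 because each increment f(s) * (B_{s+ds} - B_s) has mean 0. By the Itô isometry:
  Var( int_0^t f(s) dB_s ) = E[ (int_0^t f(s) dB_s)^2 ] = int_0^t f(s)^2 ds.
Here f(s) = -6*s - 7/4, so f(s)^2 = (24*s + 7)^2/16. Integrate:
  int_0^t ((24*s + 7)^2/16) ds = t*(192*t^2 + 168*t + 49)/16.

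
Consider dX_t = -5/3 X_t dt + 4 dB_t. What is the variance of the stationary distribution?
lim Var(X_t) = 24/5

The OU SDE dX = -theta X dt + sigma dB admits the integrating factor exp(theta t): d(exp(theta t) X_t) = sigma exp(theta t) dB_t. Integrating from 0 to t gives X_t = x_0 * exp(-theta t) + sigma * int_0^t exp(-theta (t-s)) dB_s for any initial x_0. The Itô integral has variance (by the Itô isometry) sigma^2 * int_0^t exp(-2 theta (t - s)) ds = sigma^2 * (1 - exp(-2 theta t)) / (2 theta), independent of x_0.
With theta = 5/3, sigma = 4:
  Var(X_t) = (4)^2 * (1 - exp(-2*5/3 t)) / (2 * 5/3) = 24/5 - 24*exp(-10*t/3)/5.
As t -> infinity, exp(-2*5/3 t) -> 0, so the stationary variance is sigma^2 / (2 theta) = 24/5.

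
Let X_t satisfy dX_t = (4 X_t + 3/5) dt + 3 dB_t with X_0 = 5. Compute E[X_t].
E[X_t] = 103*exp(4*t)/20 - 3/20

Taking expectations and using E[dB_t] = 0, the mean m(t) = E[X_t] satisfies the ODE m'(t) = a m(t) + b with m(0) = x_0. With a = 4, b = 3/5, x_0 = 5, the solution is
  m(t) = x_0 * exp(a t) + (b/a) * (exp(a t) - 1)
       = 5 * exp(4 t) + ((3/5)/4) * (exp(4 t) - 1)
       = 103*exp(4*t)/20 - 3/20.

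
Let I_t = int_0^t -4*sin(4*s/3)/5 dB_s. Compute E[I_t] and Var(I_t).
E[I_t] = 0; Var(I_t) = 8*t/25 - 6*sin(4*t/3)*cos(4*t/3)/25

The Itô integral of a deterministic integrand f(s) has mean 0 because each increment f(s) * (B_{s+ds} - B_s) has mean 0. By the Itô isometry:
  Var( int_0^t f(s) dB_s ) = E[ (int_0^t f(s) dB_s)^2 ] = int_0^t f(s)^2 ds.
Here f(s) = -4*sin(4*s/3)/5, so f(s)^2 = 16*sin(4*s/3)^2/25. Integrate:
  int_0^t (16*sin(4*s/3)^2/25) ds = 8*t/25 - 6*sin(4*t/3)*cos(4*t/3)/25.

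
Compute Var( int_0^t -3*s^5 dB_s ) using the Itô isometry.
Var = 9*t^11/11

The Itô integral of a deterministic integrand f(s) has mean 0 because each increment f(s) * (B_{s+ds} - B_s) has mean 0. By the Itô isometry:
  Var( int_0^t f(s) dB_s ) = E[ (int_0^t f(s) dB_s)^2 ] = int_0^t f(s)^2 ds.
Here f(s) = -3*s^5, so f(s)^2 = 9*s^10. Integrate:
  int_0^t (9*s^10) ds = 9*t^11/11.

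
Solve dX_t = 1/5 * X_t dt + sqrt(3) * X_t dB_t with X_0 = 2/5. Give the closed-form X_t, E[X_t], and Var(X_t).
X_t = 2/5 * exp((-13/10) t + (sqrt(3)) B_t); E[X_t] = 2*exp(t/5)/5; Var(X_t) = 4*(exp(3*t) - 1)*exp(2*t/5)/25

For GBM dX = mu X dt + sigma X dB with X_0 = x_0, apply Itô to Y = log X: dY = (mu - sigma^2/2) dt + sigma dB, so Y_t = log(x_0) + (mu - sigma^2/2) t + sigma B_t and hence X_t = x_0 * exp((mu - sigma^2/2) t + sigma B_t).
With mu = 1/5, sigma = sqrt(3), x_0 = 2/5, this gives:
  X_t = 2/5 * exp((-13/10) * t + (sqrt(3)) * B_t).
Since sigma*B_t ~ Normal(0, sigma^2 t), E[exp(sigma*B_t)] = exp(sigma^2 t / 2); so E[X_t] = x_0 * exp((mu - sigma^2/2) t) * exp(sigma^2 t / 2) = x_0 * exp(mu t) = 2*exp(t/5)/5.
Var(X_t) = E[X_t^2] - (E[X_t])^2 = x_0^2 * exp(2 mu t) * (exp(sigma^2 t) - 1) = 4*(exp(3*t) - 1)*exp(2*t/5)/25.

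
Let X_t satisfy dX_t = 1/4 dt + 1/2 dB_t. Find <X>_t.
<X>_t = t/4

For an Itô process dX_t = a(t) dt + b(t) dB_t, the quadratic variation is <X>_t = int_0^t b(s)^2 ds (the drift term does not contribute). Here b(s) = 1/2, so
  b(s)^2 = 1/4.
Integrating from 0 to t:
  <X>_t = int_0^t (1/4) ds = t/4.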